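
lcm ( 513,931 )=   25137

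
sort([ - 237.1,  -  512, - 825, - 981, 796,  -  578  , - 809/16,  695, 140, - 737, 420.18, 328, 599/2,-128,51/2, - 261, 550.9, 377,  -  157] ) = [ - 981, - 825, - 737,-578,  -  512 ,-261, - 237.1,-157, - 128, - 809/16,51/2, 140 , 599/2 , 328,377,420.18, 550.9 , 695, 796 ]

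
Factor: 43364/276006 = 2^1 * 3^( - 1 )*37^1*157^( - 1 ) = 74/471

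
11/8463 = 11/8463 = 0.00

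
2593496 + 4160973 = 6754469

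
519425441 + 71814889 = 591240330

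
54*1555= 83970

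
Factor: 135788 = 2^2*83^1*409^1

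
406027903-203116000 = 202911903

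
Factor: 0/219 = 0^1 = 0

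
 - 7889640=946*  (  -  8340)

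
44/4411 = 4/401 = 0.01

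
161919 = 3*53973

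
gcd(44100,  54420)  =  60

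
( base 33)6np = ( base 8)16226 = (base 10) 7318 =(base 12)429A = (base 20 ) I5I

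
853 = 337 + 516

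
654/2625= 218/875= 0.25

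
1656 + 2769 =4425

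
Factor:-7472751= - 3^1*11^1*13^1* 17419^1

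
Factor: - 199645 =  - 5^1*39929^1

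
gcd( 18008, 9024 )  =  8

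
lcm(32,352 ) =352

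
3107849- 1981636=1126213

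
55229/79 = 55229/79 =699.10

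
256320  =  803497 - 547177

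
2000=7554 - 5554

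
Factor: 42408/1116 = 38 = 2^1 * 19^1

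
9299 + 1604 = 10903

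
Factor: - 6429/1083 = -2143/361 = -19^(  -  2) * 2143^1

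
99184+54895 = 154079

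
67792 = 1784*38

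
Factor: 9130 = 2^1*5^1 * 11^1*83^1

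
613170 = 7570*81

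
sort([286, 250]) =[ 250,286]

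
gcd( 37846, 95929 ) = 1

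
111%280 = 111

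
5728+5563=11291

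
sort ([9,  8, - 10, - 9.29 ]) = [ - 10, - 9.29,  8 , 9] 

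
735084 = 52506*14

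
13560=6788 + 6772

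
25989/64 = 25989/64 = 406.08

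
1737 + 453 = 2190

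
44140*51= 2251140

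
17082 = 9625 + 7457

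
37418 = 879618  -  842200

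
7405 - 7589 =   -  184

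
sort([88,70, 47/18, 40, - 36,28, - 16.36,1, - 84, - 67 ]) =[ - 84, - 67,  -  36, - 16.36 , 1, 47/18, 28, 40, 70, 88 ] 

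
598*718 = 429364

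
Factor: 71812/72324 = 17953/18081 =3^(-2)*7^ ( - 2 )*13^1*41^(-1 )*1381^1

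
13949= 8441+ 5508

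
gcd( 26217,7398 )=27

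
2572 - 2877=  - 305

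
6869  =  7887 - 1018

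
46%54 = 46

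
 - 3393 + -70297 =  - 73690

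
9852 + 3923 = 13775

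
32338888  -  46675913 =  - 14337025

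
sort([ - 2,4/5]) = [ - 2,4/5 ] 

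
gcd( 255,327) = 3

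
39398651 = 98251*401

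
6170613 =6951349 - 780736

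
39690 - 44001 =- 4311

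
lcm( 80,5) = 80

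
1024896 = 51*20096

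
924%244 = 192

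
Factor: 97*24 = 2328 = 2^3*3^1*97^1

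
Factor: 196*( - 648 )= - 2^5 * 3^4*7^2 = -  127008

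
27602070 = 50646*545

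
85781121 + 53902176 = 139683297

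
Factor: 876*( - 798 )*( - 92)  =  64312416 = 2^5*3^2*7^1 * 19^1* 23^1*73^1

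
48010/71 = 676 + 14/71 = 676.20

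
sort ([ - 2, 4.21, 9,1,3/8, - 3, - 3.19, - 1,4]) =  [ - 3.19,-3, - 2, - 1,3/8, 1,4, 4.21, 9 ] 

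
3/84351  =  1/28117=0.00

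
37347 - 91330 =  - 53983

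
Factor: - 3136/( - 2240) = 7/5 =5^(-1)*7^1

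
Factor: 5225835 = 3^1 * 5^1 *348389^1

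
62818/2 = 31409 = 31409.00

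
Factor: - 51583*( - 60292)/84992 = 777510559/21248= 2^(-8 )*7^1*  83^(-1)*  7369^1* 15073^1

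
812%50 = 12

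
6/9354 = 1/1559 = 0.00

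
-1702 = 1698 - 3400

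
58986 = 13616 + 45370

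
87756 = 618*142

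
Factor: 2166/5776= 3/8 = 2^( - 3)*3^1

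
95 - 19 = 76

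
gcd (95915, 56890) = 5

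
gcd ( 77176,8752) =8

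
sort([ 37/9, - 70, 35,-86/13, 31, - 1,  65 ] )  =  [ -70,-86/13,-1,  37/9  ,  31, 35, 65 ] 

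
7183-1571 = 5612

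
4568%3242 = 1326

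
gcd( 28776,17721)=33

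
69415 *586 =40677190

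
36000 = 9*4000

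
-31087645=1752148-32839793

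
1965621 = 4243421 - 2277800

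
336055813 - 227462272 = 108593541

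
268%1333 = 268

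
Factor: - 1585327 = -1069^1*1483^1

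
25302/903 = 28 + 6/301= 28.02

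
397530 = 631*630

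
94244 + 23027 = 117271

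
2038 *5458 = 11123404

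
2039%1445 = 594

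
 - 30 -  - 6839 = 6809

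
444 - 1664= - 1220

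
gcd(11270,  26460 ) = 490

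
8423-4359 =4064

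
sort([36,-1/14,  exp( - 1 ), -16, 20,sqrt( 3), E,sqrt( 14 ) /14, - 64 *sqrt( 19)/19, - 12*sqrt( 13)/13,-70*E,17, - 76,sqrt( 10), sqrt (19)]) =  [-70*E, - 76,  -  16,-64*sqrt( 19)/19  , - 12*sqrt(13 ) /13, - 1/14, sqrt( 14 ) /14, exp( - 1 ), sqrt(3 ), E,  sqrt( 10), sqrt( 19),17 , 20 , 36 ]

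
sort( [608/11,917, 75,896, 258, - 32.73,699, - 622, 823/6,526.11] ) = [  -  622, - 32.73, 608/11,75 , 823/6,258,526.11,699,896,  917 ] 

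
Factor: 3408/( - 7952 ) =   -  3/7 =- 3^1*7^( - 1)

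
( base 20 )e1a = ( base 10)5630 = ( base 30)67k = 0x15fe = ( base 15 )1a05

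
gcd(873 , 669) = 3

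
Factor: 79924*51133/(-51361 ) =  - 2^2*13^1 * 29^1*53^1*51133^1*51361^(  -  1)  =  - 4086753892/51361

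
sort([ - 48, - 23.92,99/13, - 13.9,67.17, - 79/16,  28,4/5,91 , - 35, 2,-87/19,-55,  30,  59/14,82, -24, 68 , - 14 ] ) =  [ - 55, - 48, - 35, - 24, - 23.92, - 14, - 13.9,  -  79/16, - 87/19,  4/5,2,59/14, 99/13,28, 30,67.17, 68 , 82 , 91] 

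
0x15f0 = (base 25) 8og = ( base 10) 5616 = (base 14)2092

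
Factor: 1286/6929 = 2^1*13^( - 2 )*41^( - 1)*  643^1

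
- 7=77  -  84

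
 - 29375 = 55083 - 84458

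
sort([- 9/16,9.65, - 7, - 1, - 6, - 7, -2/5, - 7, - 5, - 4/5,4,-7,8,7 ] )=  [-7,-7, - 7, -7,-6, - 5, - 1, - 4/5, - 9/16,-2/5,4 , 7,8, 9.65]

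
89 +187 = 276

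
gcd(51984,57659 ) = 1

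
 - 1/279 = -1/279=- 0.00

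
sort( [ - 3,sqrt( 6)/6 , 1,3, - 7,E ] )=[-7, - 3,sqrt(6)/6, 1, E,3] 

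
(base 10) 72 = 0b1001000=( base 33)26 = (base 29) 2E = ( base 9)80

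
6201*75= 465075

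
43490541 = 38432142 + 5058399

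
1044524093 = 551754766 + 492769327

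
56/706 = 28/353 = 0.08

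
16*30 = 480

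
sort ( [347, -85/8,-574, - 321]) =[ - 574,-321,-85/8, 347]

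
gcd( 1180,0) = 1180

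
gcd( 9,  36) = 9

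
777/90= 8 + 19/30 = 8.63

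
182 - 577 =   -  395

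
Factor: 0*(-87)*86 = 0 = 0^1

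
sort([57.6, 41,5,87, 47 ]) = [ 5, 41,47, 57.6 , 87]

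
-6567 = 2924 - 9491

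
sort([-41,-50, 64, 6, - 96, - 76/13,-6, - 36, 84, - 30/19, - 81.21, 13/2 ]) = [ - 96, - 81.21 , - 50, - 41, - 36, - 6 , - 76/13, -30/19, 6, 13/2,64, 84 ] 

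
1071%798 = 273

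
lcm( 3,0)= 0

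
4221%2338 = 1883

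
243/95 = 243/95  =  2.56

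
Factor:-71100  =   - 2^2* 3^2*5^2* 79^1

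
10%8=2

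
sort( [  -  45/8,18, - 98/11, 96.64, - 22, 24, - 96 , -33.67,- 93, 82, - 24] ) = [-96, - 93, - 33.67,-24,-22, - 98/11, - 45/8,18, 24, 82,96.64] 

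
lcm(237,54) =4266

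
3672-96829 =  - 93157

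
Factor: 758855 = 5^1*151771^1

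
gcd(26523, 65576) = 7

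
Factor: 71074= 2^1*35537^1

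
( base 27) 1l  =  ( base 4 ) 300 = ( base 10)48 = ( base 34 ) 1e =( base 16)30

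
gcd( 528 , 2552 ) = 88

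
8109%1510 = 559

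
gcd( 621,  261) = 9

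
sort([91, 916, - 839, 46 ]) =[ - 839, 46, 91, 916]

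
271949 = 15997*17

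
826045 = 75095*11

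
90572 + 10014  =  100586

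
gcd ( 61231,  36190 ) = 1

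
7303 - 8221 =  - 918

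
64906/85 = 763 + 3/5 = 763.60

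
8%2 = 0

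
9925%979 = 135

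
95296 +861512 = 956808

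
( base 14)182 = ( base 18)h4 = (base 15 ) 15A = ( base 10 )310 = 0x136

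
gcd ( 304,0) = 304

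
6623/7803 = 6623/7803 = 0.85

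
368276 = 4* 92069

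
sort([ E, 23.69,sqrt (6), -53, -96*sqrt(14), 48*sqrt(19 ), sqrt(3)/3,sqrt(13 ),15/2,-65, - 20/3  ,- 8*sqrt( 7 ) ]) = [ - 96*sqrt (14), - 65, - 53 ,-8 * sqrt (7),-20/3,sqrt( 3)/3, sqrt( 6),E,sqrt(13 ) , 15/2, 23.69,48*sqrt(19)] 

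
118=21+97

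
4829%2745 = 2084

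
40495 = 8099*5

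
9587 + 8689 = 18276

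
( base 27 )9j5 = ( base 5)211304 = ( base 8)15647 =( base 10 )7079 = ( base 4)1232213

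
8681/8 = 8681/8 = 1085.12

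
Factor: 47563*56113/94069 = 2668902619/94069=19^(-1) * 4951^(-1)*47563^1 *56113^1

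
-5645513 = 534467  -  6179980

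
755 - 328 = 427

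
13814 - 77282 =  -63468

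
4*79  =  316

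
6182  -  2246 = 3936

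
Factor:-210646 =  - 2^1*105323^1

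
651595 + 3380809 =4032404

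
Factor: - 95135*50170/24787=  - 4772922950/24787 = -2^1 * 5^2 *7^(-1)*29^1 * 53^1*173^1*359^1*3541^ (-1) 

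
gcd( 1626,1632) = 6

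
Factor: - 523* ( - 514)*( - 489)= - 2^1*3^1 * 163^1*257^1*523^1= -  131453958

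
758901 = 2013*377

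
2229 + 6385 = 8614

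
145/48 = 3 + 1/48=3.02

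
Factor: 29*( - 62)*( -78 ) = 2^2*3^1*13^1*29^1*31^1 = 140244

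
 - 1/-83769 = 1/83769 = 0.00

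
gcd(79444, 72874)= 2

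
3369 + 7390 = 10759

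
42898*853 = 36591994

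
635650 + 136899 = 772549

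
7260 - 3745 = 3515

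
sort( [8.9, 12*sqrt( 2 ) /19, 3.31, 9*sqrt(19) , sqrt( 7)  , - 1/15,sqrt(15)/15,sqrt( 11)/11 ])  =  [ - 1/15,sqrt( 15)/15, sqrt( 11)/11, 12*sqrt(2 )/19,sqrt(7), 3.31, 8.9, 9*sqrt ( 19) ] 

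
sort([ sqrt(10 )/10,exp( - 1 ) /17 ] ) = [ exp( - 1 )/17,sqrt( 10)/10 ]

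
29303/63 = 29303/63= 465.13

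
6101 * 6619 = 40382519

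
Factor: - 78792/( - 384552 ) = 3^( - 1 )*67^1*109^ (-1 ) = 67/327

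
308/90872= 77/22718  =  0.00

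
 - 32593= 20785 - 53378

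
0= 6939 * 0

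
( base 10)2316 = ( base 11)1816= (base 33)246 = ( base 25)3HG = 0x90c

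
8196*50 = 409800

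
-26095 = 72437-98532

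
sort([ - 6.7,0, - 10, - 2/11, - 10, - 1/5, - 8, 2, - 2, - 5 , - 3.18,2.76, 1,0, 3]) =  [ - 10, - 10, - 8, - 6.7 , - 5,-3.18, - 2, - 1/5, - 2/11,0, 0,1,  2,2.76, 3 ]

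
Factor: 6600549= 3^1*41^1 * 103^1 *521^1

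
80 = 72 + 8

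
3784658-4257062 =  - 472404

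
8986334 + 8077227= 17063561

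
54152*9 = 487368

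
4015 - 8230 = - 4215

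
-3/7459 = -1 + 7456/7459 = - 0.00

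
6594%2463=1668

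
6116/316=1529/79 = 19.35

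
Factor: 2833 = 2833^1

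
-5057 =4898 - 9955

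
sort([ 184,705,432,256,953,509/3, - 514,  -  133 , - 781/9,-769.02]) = [ - 769.02, - 514, - 133, - 781/9 , 509/3 , 184,256,432, 705,953]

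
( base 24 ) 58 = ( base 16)80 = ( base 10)128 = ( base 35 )3N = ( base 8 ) 200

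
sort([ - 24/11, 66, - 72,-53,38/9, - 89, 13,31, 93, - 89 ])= [ - 89, - 89, - 72, -53, - 24/11,  38/9, 13, 31,66, 93]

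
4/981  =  4/981= 0.00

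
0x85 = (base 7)250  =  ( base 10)133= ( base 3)11221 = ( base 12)B1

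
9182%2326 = 2204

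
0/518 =0 = 0.00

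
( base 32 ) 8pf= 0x232f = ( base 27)C9G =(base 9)13317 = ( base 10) 9007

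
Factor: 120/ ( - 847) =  - 2^3 * 3^1*5^1 * 7^( - 1)*11^( - 2) 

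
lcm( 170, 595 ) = 1190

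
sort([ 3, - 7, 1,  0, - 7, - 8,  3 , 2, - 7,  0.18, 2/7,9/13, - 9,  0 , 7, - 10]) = [  -  10,  -  9, - 8, - 7, - 7, - 7,0,  0,0.18,2/7,9/13 , 1,2,3, 3,7]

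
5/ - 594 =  - 5/594 = - 0.01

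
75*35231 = 2642325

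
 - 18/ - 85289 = 18/85289=0.00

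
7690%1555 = 1470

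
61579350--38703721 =100283071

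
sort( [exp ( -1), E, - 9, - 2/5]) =[ - 9 , - 2/5, exp( -1),E]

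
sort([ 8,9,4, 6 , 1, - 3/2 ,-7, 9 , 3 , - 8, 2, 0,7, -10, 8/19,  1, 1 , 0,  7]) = [ - 10, - 8, - 7,-3/2,0,0 , 8/19,1,1,1,2 , 3,4, 6,7, 7, 8, 9,9 ]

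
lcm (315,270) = 1890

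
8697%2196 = 2109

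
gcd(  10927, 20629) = 49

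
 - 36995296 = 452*( - 81848)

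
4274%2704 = 1570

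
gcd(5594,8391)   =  2797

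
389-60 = 329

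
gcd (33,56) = 1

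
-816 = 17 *( - 48)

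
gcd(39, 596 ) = 1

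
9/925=9/925 = 0.01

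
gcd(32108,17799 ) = 349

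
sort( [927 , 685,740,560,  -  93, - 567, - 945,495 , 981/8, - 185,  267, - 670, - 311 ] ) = [ - 945, - 670,  -  567,-311, - 185, - 93,  981/8 , 267,495 , 560 , 685,740 , 927 ] 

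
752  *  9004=6771008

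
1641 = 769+872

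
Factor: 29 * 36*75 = 2^2*3^3*5^2*29^1=78300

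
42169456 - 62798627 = -20629171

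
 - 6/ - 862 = 3/431  =  0.01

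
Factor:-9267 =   -  3^1*3089^1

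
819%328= 163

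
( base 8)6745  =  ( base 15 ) 10C2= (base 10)3557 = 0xDE5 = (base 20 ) 8hh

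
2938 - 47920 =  - 44982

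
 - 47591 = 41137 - 88728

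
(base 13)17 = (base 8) 24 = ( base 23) k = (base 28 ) k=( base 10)20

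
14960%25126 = 14960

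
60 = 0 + 60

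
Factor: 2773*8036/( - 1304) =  - 5570957/326 = -  2^ ( - 1 )*7^2*41^1*47^1 *59^1*163^(  -  1)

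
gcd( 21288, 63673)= 1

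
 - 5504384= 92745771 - 98250155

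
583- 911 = - 328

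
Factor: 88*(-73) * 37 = -237688 = - 2^3*11^1*37^1*73^1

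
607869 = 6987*87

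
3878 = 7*554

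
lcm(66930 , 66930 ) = 66930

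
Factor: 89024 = 2^6*13^1*107^1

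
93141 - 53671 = 39470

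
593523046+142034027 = 735557073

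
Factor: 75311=127^1*593^1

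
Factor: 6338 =2^1 * 3169^1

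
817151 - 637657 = 179494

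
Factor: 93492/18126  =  98/19  =  2^1  *  7^2*19^(-1) 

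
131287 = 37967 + 93320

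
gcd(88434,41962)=2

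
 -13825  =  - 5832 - 7993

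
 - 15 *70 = - 1050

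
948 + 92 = 1040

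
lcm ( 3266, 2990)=212290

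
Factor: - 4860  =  -2^2*3^5*5^1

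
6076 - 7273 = -1197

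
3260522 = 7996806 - 4736284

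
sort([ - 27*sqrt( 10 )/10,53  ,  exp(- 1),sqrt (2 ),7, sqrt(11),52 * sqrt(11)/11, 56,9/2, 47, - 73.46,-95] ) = [  -  95,  -  73.46, - 27*sqrt(10 ) /10,exp(-1), sqrt ( 2 ), sqrt( 11),9/2,7,52*sqrt(11 )/11, 47, 53, 56] 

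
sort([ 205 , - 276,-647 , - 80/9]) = [ - 647 , - 276,-80/9,205] 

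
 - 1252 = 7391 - 8643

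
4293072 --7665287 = 11958359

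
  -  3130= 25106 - 28236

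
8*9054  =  72432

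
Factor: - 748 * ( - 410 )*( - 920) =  - 2^6*5^2*11^1*17^1*23^1 *41^1 = -282145600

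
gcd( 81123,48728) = 1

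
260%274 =260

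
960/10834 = 480/5417  =  0.09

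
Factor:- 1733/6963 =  - 3^( - 1 )*11^( - 1 )*211^ ( - 1)*1733^1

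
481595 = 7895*61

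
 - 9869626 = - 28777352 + 18907726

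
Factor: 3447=3^2*383^1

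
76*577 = 43852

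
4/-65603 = -4/65603 = -0.00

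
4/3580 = 1/895 = 0.00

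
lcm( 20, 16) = 80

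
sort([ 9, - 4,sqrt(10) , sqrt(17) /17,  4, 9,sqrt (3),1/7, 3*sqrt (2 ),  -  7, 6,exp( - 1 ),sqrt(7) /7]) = [-7, - 4, 1/7,sqrt(17 )/17,exp( - 1),  sqrt( 7)/7, sqrt(3 ),sqrt( 10), 4, 3*sqrt( 2),6, 9, 9]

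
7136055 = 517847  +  6618208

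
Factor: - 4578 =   -  2^1*3^1*7^1*109^1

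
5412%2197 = 1018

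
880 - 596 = 284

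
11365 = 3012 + 8353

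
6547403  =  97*67499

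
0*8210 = 0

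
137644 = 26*5294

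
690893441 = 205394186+485499255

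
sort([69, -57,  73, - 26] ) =[-57, - 26  ,  69, 73]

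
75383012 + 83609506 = 158992518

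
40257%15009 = 10239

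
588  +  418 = 1006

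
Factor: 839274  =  2^1*3^1*43^1*3253^1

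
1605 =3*535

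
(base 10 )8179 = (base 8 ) 17763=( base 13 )3952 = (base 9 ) 12187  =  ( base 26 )C2F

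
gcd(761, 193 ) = 1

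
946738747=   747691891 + 199046856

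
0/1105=0 = 0.00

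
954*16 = 15264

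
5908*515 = 3042620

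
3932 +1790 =5722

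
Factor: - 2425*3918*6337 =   -  2^1*3^1*5^2*97^1 *653^1*6337^1 = - 60208787550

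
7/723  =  7/723 = 0.01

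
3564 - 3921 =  -357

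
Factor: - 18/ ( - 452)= 9/226  =  2^( - 1 )*3^2*113^( - 1) 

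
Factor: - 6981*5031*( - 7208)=2^3 * 3^3 * 13^2*17^1*43^1*53^1 * 179^1 = 253155130488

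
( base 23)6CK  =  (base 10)3470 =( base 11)2675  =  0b110110001110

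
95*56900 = 5405500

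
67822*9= 610398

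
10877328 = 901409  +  9975919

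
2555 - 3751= - 1196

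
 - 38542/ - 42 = 917 +2/3= 917.67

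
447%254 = 193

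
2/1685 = 2/1685 =0.00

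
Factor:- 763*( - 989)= 7^1 *23^1 * 43^1*109^1 = 754607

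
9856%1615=166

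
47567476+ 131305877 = 178873353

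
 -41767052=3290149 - 45057201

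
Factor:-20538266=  - 2^1*7^1*941^1*1559^1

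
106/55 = 106/55 = 1.93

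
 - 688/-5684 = 172/1421 = 0.12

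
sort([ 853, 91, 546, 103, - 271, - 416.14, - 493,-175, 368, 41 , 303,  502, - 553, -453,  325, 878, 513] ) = [ - 553 , - 493, - 453, - 416.14, - 271, - 175 , 41, 91,103, 303, 325,368,502, 513, 546, 853, 878]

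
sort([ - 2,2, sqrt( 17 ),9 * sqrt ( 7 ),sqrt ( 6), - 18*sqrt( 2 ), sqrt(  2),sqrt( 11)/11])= [ - 18 * sqrt ( 2), - 2,sqrt( 11)/11 , sqrt( 2),  2,  sqrt( 6),sqrt( 17),9*sqrt(7)]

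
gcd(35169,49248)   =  57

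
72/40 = 1 + 4/5 = 1.80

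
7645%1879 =129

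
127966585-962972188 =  - 835005603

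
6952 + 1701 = 8653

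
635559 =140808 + 494751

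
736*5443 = 4006048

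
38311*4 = 153244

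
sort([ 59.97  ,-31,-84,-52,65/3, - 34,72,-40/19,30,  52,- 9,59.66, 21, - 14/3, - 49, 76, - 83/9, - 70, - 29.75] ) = [ - 84, - 70, - 52, -49,- 34, - 31, - 29.75, - 83/9, -9,  -  14/3,-40/19,21,65/3 , 30 , 52, 59.66 , 59.97,72, 76]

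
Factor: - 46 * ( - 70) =3220 = 2^2 * 5^1*7^1 * 23^1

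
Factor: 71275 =5^2*2851^1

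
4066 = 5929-1863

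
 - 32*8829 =  -  282528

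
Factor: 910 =2^1*5^1*7^1*13^1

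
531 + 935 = 1466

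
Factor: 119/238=2^( - 1)= 1/2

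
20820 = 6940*3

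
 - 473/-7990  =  473/7990 = 0.06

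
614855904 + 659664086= 1274519990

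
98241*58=5697978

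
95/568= 95/568 = 0.17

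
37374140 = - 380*( - 98353)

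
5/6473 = 5/6473  =  0.00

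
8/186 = 4/93 = 0.04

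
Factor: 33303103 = 23^1*1447961^1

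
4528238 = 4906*923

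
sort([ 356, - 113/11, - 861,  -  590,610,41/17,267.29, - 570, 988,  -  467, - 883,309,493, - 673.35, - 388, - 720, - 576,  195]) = [ - 883 , - 861,-720, - 673.35, - 590,-576, - 570,-467, - 388, - 113/11, 41/17,195, 267.29,309,356, 493 , 610,  988 ]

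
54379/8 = 6797 + 3/8 = 6797.38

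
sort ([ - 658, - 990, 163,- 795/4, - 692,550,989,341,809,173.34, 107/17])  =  [ - 990, - 692,  -  658, -795/4,107/17, 163, 173.34,  341,550,809,989]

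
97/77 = 97/77= 1.26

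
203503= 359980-156477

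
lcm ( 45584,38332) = 1686608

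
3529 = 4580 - 1051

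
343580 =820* 419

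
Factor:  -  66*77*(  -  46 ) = 233772 = 2^2*3^1*7^1*11^2 * 23^1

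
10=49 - 39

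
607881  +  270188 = 878069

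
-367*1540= - 565180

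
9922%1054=436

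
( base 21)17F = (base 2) 1001011011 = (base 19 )1CE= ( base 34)HP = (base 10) 603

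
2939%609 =503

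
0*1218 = 0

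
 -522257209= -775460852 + 253203643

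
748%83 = 1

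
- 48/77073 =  - 16/25691 = - 0.00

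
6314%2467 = 1380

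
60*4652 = 279120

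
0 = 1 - 1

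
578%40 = 18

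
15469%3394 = 1893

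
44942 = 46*977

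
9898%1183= 434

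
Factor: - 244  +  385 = 141=3^1*47^1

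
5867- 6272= -405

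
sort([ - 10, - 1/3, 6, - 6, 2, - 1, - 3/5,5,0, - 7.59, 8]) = [ - 10, - 7.59,- 6, - 1, - 3/5,-1/3,0,  2, 5, 6, 8 ]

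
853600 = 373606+479994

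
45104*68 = 3067072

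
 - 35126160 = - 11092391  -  24033769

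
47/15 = 47/15 = 3.13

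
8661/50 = 173+11/50 = 173.22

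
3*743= 2229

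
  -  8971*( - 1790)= 16058090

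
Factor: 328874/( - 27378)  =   - 3^(  -  4) * 7^1*139^1 = -973/81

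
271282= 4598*59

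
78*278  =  21684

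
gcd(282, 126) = 6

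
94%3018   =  94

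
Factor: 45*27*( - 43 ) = -3^5*5^1*43^1 = -52245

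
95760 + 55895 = 151655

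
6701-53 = 6648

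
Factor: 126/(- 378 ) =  - 1/3 = - 3^ (- 1) 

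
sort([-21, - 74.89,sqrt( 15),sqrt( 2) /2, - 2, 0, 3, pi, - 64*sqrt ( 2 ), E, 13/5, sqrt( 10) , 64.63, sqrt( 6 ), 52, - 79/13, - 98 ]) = [ - 98, - 64*sqrt( 2 ),- 74.89,-21, - 79/13, - 2, 0, sqrt( 2)/2,sqrt( 6), 13/5, E, 3, pi, sqrt( 10), sqrt( 15), 52, 64.63] 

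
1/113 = 1/113  =  0.01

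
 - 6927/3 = -2309 = -  2309.00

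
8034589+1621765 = 9656354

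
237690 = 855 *278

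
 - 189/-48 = 63/16=3.94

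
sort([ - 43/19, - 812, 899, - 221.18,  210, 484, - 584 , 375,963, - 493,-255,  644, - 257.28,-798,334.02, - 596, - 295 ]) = [ - 812  , - 798, - 596, - 584, - 493, - 295,  -  257.28,-255 ,-221.18,-43/19,210,334.02 , 375,484, 644 , 899,  963 ]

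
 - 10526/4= -2632+1/2 = -2631.50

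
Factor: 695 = 5^1*139^1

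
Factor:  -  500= - 2^2 * 5^3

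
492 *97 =47724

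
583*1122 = 654126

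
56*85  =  4760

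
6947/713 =6947/713 = 9.74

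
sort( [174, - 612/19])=[ - 612/19,174] 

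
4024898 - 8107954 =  - 4083056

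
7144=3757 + 3387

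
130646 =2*65323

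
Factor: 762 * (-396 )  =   - 301752 = - 2^3*3^3 * 11^1*127^1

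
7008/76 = 1752/19 = 92.21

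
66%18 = 12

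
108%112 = 108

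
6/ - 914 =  - 1 + 454/457 = - 0.01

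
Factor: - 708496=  - 2^4 * 44281^1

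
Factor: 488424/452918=564/523 = 2^2*3^1*47^1*523^( - 1)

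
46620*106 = 4941720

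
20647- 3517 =17130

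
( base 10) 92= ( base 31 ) 2u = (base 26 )3E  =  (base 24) 3k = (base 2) 1011100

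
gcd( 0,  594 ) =594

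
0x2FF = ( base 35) lw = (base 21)1fb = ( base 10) 767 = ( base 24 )17N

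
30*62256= 1867680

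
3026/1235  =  3026/1235 = 2.45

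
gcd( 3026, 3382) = 178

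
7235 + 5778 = 13013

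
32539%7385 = 2999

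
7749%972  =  945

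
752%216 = 104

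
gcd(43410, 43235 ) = 5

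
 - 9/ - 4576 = 9/4576=0.00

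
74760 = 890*84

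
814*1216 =989824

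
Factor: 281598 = 2^1*3^1*46933^1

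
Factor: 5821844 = 2^2*7^1 * 207923^1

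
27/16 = 27/16 = 1.69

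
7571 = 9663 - 2092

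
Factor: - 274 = - 2^1 * 137^1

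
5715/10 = 1143/2 = 571.50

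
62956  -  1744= 61212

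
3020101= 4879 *619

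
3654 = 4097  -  443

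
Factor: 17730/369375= 6/125 =2^1 * 3^1*5^( - 3)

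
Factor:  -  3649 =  - 41^1 * 89^1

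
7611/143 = 7611/143 =53.22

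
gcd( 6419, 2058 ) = 49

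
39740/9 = 4415 + 5/9 = 4415.56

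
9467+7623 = 17090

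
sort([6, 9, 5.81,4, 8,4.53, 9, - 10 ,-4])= [  -  10, - 4, 4,4.53, 5.81,  6,8, 9,9]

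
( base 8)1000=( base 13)305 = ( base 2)1000000000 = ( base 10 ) 512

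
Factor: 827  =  827^1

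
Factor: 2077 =31^1*67^1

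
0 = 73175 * 0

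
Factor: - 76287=-3^1*59^1*431^1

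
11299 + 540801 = 552100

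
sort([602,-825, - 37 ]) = [ - 825,- 37,602 ]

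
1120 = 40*28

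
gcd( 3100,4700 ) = 100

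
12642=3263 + 9379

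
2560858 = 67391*38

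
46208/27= 1711  +  11/27=1711.41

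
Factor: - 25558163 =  - 25558163^1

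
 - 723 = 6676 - 7399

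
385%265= 120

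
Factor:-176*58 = -2^5 * 11^1*29^1 = - 10208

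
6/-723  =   - 1+239/241 = - 0.01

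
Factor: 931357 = 7^1 * 133051^1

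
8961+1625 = 10586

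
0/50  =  0  =  0.00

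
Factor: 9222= 2^1 * 3^1*29^1 * 53^1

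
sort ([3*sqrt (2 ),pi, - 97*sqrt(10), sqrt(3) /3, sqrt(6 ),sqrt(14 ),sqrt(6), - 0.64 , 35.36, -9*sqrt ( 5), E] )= [-97 * sqrt(10),  -  9 * sqrt ( 5),  -  0.64, sqrt(3) /3, sqrt(6),sqrt(6),E,pi, sqrt(14),3*sqrt ( 2),35.36]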